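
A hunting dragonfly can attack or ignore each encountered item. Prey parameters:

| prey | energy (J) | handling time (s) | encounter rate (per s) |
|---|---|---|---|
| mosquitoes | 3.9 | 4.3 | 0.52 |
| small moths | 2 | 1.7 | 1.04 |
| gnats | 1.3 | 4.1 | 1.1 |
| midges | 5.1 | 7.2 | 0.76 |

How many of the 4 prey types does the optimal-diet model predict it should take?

2

E/h in descending order: small moths 1.18, mosquitoes 0.907, midges 0.708, gnats 0.317 J/s. The optimal diet is the largest prefix of this list for which every included type satisfies E_i/h_i > R on the types above it.
Rate on top 1: 0.7514. mosquitoes: 0.907 > 0.7514 → include.
Rate on top 2: 0.8209. midges: 0.708 < 0.8209 → exclude; stop.
Optimal diet: small moths, mosquitoes — 2 of 4 types.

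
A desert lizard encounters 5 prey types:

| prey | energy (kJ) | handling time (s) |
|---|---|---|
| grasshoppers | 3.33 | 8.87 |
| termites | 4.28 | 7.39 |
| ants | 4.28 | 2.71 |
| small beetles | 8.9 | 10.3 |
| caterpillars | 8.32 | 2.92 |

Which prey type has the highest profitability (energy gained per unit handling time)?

caterpillars

Profitability E/h (kJ/s): grasshoppers = 3.33/8.87 = 0.375, termites = 4.28/7.39 = 0.579, ants = 4.28/2.71 = 1.58, small beetles = 8.9/10.3 = 0.864, caterpillars = 8.32/2.92 = 2.85.
Ranked: caterpillars > ants > small beetles > termites > grasshoppers.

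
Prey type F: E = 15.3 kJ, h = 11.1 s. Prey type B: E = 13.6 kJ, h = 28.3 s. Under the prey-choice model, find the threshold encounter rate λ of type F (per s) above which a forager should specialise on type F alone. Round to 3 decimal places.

0.048 per s

At the threshold, the rate on type F alone equals the profitability of type B: λ·15.3/(1 + λ·11.1) = 13.6/28.3 = 0.4806.
Rearranging, λ(15.3 − 0.4806×11.1) = 0.4806, so λ = 0.4806/9.966 = 0.04822 per s.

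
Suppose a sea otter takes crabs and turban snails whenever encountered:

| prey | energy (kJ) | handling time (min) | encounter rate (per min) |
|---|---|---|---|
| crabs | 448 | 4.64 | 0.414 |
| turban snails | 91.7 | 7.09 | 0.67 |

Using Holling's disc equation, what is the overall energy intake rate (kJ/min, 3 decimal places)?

R = (0.414×448 + 0.67×91.7) / (1 + 0.414×4.64 + 0.67×7.09) = 246.9/7.671 = 32.19 kJ/min.

32.186 kJ/min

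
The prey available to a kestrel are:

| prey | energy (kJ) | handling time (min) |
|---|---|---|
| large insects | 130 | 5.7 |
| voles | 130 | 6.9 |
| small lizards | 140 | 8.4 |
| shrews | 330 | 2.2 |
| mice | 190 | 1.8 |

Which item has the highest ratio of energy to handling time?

Profitability E/h (kJ/min): large insects = 130/5.7 = 22.8, voles = 130/6.9 = 18.8, small lizards = 140/8.4 = 16.7, shrews = 330/2.2 = 150, mice = 190/1.8 = 106.
Ranked: shrews > mice > large insects > voles > small lizards.

shrews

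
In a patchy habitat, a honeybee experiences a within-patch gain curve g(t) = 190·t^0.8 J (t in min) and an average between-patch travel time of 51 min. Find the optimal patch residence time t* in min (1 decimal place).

204.0 min

Optimal t* satisfies g'(t*) = g(t*)/(T + t*).
g'(t) = 0.8·190·t^-0.2. Setting 0.8·190·t^-0.2 = 190·t^0.8/(51+t) gives 0.8(51+t) = t, so 0.20·t = 0.8×51.
t* = 0.8×51/0.20 = 204 min.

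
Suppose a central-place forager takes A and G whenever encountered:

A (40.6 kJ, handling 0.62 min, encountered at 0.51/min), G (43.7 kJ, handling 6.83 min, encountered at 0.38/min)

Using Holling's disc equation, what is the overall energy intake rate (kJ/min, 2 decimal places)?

9.54 kJ/min

Energy encountered per unit search time: 0.51×40.6 + 0.38×43.7 = 37.31 kJ/min.
Handling time per unit search time: 0.51×0.62 + 0.38×6.83 = 2.912.
Rate = 37.31/(1 + 2.912) = 9.539 kJ/min.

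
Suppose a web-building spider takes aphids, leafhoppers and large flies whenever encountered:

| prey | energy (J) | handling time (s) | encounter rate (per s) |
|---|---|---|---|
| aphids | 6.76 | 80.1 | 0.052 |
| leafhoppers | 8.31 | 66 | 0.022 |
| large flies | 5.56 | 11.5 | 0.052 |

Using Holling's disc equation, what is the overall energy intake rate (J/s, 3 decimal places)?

R = Σλ_iE_i / (1 + Σλ_ih_i)
Numerator: 0.052×6.76 + 0.022×8.31 + 0.052×5.56 = 0.8235
Denominator: 1 + 0.052×80.1 + 0.022×66 + 0.052×11.5 = 7.215
R = 0.8235/7.215 = 0.1141 J/s

0.114 J/s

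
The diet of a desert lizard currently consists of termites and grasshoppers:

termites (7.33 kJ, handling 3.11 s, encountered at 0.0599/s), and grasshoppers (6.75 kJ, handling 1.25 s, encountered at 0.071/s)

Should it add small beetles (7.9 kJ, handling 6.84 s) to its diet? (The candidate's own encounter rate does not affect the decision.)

On termites and grasshoppers alone, R = ΣλE/(1+Σλh) = 0.9183/1.275 = 0.7202 kJ/s.
Profitability of small beetles: 7.9/6.84 = 1.155 kJ/s.
Since 1.155 > R, including small beetles increases the long-run rate.

Yes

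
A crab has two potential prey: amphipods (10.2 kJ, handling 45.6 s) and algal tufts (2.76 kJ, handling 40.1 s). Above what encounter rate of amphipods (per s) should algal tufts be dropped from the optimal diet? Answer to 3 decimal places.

At the threshold, the rate on amphipods alone equals the profitability of algal tufts: λ·10.2/(1 + λ·45.6) = 2.76/40.1 = 0.06883.
Rearranging, λ(10.2 − 0.06883×45.6) = 0.06883, so λ = 0.06883/7.061 = 0.009747 per s.

0.010 per s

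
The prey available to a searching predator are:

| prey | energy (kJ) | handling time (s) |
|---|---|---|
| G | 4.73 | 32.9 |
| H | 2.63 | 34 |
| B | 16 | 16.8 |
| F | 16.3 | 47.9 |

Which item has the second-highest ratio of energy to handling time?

Profitability E/h (kJ/s): G = 4.73/32.9 = 0.144, H = 2.63/34 = 0.0774, B = 16/16.8 = 0.952, F = 16.3/47.9 = 0.34.
Ranked: B > F > G > H.

F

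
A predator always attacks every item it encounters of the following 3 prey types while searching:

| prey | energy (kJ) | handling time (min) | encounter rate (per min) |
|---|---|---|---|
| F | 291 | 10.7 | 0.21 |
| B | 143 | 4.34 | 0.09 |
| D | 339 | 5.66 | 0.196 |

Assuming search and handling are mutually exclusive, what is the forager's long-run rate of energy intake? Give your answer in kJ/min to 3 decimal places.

29.582 kJ/min

R = (0.21×291 + 0.09×143 + 0.196×339) / (1 + 0.21×10.7 + 0.09×4.34 + 0.196×5.66) = 140.4/4.747 = 29.58 kJ/min.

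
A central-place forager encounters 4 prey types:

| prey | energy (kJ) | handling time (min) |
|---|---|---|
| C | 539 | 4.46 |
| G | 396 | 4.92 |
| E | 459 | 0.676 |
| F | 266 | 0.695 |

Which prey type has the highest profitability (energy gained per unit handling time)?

E

In descending order of E/h:
E: 459/0.676 = 679 kJ/min
F: 266/0.695 = 383 kJ/min
C: 539/4.46 = 121 kJ/min
G: 396/4.92 = 80.5 kJ/min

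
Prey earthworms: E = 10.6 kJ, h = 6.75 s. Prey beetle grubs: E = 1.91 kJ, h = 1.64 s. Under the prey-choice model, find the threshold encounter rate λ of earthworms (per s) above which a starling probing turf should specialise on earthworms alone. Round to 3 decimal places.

At the threshold, the rate on earthworms alone equals the profitability of beetle grubs: λ·10.6/(1 + λ·6.75) = 1.91/1.64 = 1.165.
Rearranging, λ(10.6 − 1.165×6.75) = 1.165, so λ = 1.165/2.739 = 0.4252 per s.

0.425 per s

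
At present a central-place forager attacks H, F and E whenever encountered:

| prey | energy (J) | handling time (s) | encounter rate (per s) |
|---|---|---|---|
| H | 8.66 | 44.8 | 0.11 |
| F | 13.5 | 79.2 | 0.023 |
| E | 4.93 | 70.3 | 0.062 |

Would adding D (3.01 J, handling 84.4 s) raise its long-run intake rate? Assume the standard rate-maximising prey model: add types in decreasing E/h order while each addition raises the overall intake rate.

On H, F and E alone, R = ΣλE/(1+Σλh) = 1.569/12.11 = 0.1296 J/s.
D: E/h = 3.01/84.4 = 0.03566 J/s.
0.03566 < 0.1296, so adding D would lower the average — exclude it.

No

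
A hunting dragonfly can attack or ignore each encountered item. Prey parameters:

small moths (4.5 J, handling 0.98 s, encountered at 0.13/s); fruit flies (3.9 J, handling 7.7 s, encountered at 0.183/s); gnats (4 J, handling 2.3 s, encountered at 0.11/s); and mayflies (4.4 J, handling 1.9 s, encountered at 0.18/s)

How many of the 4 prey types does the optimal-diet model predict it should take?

3

E/h in descending order: small moths 4.59, mayflies 2.32, gnats 1.74, fruit flies 0.506 J/s. The optimal diet is the largest prefix of this list for which every included type satisfies E_i/h_i > R on the types above it.
Rate on top 1: 0.5189. mayflies: 2.32 > 0.5189 → include.
Rate on top 2: 0.9371. gnats: 1.74 > 0.9371 → include.
Rate on top 3: 1.055. fruit flies: 0.506 < 1.055 → exclude; stop.
Optimal diet: small moths, mayflies, gnats — 3 of 4 types.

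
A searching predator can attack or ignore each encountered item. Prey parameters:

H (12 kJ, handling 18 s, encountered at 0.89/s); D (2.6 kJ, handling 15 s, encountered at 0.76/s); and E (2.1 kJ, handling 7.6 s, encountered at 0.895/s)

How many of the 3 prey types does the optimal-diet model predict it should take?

1

Rank by E/h (kJ/s): H 0.667, E 0.276, D 0.173. Include each in turn until the next type's E/h falls below the running intake rate.
Rate on top 1: 0.6275. E: 0.276 < 0.6275 → exclude; stop.
Optimal diet: H — 1 of 3 types.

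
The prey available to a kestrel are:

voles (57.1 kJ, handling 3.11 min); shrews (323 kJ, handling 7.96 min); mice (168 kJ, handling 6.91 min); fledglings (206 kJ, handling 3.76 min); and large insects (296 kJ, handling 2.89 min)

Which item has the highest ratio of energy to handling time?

large insects

Profitability E/h (kJ/min): voles = 57.1/3.11 = 18.4, shrews = 323/7.96 = 40.6, mice = 168/6.91 = 24.3, fledglings = 206/3.76 = 54.8, large insects = 296/2.89 = 102.
Ranked: large insects > fledglings > shrews > mice > voles.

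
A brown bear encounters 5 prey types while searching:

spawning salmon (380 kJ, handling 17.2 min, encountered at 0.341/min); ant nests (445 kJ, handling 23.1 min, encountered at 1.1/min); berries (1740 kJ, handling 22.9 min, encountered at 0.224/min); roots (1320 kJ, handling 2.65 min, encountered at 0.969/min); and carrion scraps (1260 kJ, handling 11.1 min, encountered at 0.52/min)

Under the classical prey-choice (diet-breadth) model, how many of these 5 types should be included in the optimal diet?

1

Profitabilities (E/h, kJ/min): roots 498, carrion scraps 114, berries 76, spawning salmon 22.1, ant nests 19.3. Add prey in this order while the next type's profitability exceeds the intake rate on those already taken.
Rate on top 1: 358.5. carrion scraps: 114 < 358.5 → exclude; stop.
Optimal diet: roots — 1 of 5 types.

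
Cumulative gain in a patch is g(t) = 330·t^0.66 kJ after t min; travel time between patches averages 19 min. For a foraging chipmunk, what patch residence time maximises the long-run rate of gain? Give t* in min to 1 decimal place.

36.9 min

By the marginal value theorem, leave when the instantaneous gain rate g'(t) equals the habitat-wide average g(t)/(T + t).
g'(t) = 0.66·330·t^-0.34. Setting 0.66·330·t^-0.34 = 330·t^0.66/(19+t) gives 0.66(19+t) = t, so 0.34·t = 0.66×19.
t* = 0.66×19/0.34 = 36.88 min.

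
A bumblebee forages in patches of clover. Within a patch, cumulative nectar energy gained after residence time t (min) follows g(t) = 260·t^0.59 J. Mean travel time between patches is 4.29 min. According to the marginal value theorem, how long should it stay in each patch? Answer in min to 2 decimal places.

Optimal t* satisfies g'(t*) = g(t*)/(T + t*).
g'(t) = 0.59·260·t^-0.41. Setting 0.59·260·t^-0.41 = 260·t^0.59/(4.29+t) gives 0.59(4.29+t) = t, so 0.41·t = 0.59×4.29.
t* = 0.59×4.29/0.41 = 6.173 min.

6.17 min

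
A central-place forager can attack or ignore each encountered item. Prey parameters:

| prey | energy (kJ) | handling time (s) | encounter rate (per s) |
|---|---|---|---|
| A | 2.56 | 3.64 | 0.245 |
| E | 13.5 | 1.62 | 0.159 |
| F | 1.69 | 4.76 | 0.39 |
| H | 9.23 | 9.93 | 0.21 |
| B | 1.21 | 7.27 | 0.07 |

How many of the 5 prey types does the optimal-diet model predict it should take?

Profitabilities (E/h, kJ/s): E 8.33, H 0.93, A 0.703, F 0.355, B 0.166. Add prey in this order while the next type's profitability exceeds the intake rate on those already taken.
Rate on top 1: 1.707. H: 0.93 < 1.707 → exclude; stop.
Optimal diet: E — 1 of 5 types.

1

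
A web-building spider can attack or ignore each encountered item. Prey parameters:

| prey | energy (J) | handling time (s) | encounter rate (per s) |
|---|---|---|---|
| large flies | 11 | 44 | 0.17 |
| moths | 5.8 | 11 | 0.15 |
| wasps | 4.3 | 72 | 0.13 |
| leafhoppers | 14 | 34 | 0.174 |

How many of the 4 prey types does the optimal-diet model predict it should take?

2

E/h in descending order: moths 0.527, leafhoppers 0.412, large flies 0.25, wasps 0.0597 J/s. The optimal diet is the largest prefix of this list for which every included type satisfies E_i/h_i > R on the types above it.
Rate on top 1: 0.3283. leafhoppers: 0.412 > 0.3283 → include.
Rate on top 2: 0.3859. large flies: 0.25 < 0.3859 → exclude; stop.
Optimal diet: moths, leafhoppers — 2 of 4 types.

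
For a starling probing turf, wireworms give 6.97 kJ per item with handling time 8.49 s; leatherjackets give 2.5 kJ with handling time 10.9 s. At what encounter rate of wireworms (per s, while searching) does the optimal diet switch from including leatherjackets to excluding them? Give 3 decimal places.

At the threshold, the rate on wireworms alone equals the profitability of leatherjackets: λ·6.97/(1 + λ·8.49) = 2.5/10.9 = 0.2294.
Rearranging, λ(6.97 − 0.2294×8.49) = 0.2294, so λ = 0.2294/5.023 = 0.04566 per s.

0.046 per s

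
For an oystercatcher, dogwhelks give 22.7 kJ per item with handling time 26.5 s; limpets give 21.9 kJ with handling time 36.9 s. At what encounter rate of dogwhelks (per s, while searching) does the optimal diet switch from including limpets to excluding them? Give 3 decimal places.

Drop limpets once their profitability E₂/h₂ falls below the rate achievable on dogwhelks alone: E₂/h₂ = λE₁/(1 + λh₁).
Solve for λ: λE₁h₂ = E₂(1 + λh₁) → λ(E₁h₂ − E₂h₁) = E₂ → λ = E₂/(E₁h₂ − E₂h₁).
λ = 21.9/(22.7×36.9 − 21.9×26.5) = 21.9/257.3 = 0.08512 per s.

0.085 per s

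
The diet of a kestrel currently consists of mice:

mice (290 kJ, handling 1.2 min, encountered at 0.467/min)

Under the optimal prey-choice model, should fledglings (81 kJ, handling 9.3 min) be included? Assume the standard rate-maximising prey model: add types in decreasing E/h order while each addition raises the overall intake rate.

On mice alone, R = ΣλE/(1+Σλh) = 135.4/1.56 = 86.79 kJ/min.
Profitability of fledglings: 81/9.3 = 8.71 kJ/min.
8.71 < 86.79, so adding fledglings would lower the average — exclude it.

No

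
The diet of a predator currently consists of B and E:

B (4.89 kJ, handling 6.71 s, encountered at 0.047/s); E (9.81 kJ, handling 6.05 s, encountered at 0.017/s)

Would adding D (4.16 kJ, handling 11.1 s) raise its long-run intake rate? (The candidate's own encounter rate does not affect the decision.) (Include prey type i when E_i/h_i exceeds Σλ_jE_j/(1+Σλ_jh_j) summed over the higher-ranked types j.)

Yes

On B and E alone, R = ΣλE/(1+Σλh) = 0.3966/1.418 = 0.2796 kJ/s.
Profitability of D: 4.16/11.1 = 0.3748 kJ/s.
Since 0.3748 > R, including D increases the long-run rate.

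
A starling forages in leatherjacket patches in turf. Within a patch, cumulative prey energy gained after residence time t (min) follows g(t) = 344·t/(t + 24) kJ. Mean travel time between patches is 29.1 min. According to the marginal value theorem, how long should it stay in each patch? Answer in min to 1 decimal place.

26.4 min

By the marginal value theorem, leave when the instantaneous gain rate g'(t) equals the habitat-wide average g(t)/(T + t).
g'(t) = 344·24/(t + 24)². Setting 344·24/(t+24)² = 344t/[(t+24)(29.1+t)] gives 24(29.1+t) = t(t+24), so t² = 24×29.1 = 698.4.
t* = √698.4 = 26.43 min.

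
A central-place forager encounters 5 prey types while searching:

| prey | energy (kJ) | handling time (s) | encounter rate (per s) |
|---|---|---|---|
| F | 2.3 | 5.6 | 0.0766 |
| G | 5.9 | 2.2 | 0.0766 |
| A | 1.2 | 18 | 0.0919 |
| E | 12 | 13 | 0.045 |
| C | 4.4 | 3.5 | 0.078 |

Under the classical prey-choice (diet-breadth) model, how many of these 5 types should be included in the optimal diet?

E/h in descending order: G 2.68, C 1.26, E 0.923, F 0.411, A 0.0667 kJ/s. The optimal diet is the largest prefix of this list for which every included type satisfies E_i/h_i > R on the types above it.
Rate on top 1: 0.3868. C: 1.26 > 0.3868 → include.
Rate on top 2: 0.5516. E: 0.923 > 0.5516 → include.
Rate on top 3: 0.6588. F: 0.411 < 0.6588 → exclude; stop.
Optimal diet: G, C, E — 3 of 5 types.

3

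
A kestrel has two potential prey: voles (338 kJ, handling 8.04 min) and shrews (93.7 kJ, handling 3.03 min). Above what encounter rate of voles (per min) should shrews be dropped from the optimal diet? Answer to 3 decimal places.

0.346 per min

At the threshold, the rate on voles alone equals the profitability of shrews: λ·338/(1 + λ·8.04) = 93.7/3.03 = 30.92.
Rearranging, λ(338 − 30.92×8.04) = 30.92, so λ = 30.92/89.37 = 0.346 per min.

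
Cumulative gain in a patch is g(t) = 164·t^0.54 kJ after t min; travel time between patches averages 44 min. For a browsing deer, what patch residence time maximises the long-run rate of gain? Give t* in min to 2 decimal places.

Maximise g(t)/(T+t): set derivative to zero → g'(t)(T+t) = g(t).
g'(t) = 0.54·164·t^-0.46. Setting 0.54·164·t^-0.46 = 164·t^0.54/(44+t) gives 0.54(44+t) = t, so 0.46·t = 0.54×44.
t* = 0.54×44/0.46 = 51.65 min.

51.65 min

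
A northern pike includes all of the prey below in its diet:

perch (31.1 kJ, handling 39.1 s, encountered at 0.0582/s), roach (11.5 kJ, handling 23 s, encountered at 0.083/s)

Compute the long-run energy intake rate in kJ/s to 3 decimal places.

0.533 kJ/s

R = (0.0582×31.1 + 0.083×11.5) / (1 + 0.0582×39.1 + 0.083×23) = 2.765/5.185 = 0.5332 kJ/s.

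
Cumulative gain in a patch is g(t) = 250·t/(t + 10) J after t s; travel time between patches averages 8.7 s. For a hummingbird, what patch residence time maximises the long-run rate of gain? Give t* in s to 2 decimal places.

9.33 s

Maximise g(t)/(T+t): set derivative to zero → g'(t)(T+t) = g(t).
g'(t) = 250·10/(t + 10)². Setting 250·10/(t+10)² = 250t/[(t+10)(8.7+t)] gives 10(8.7+t) = t(t+10), so t² = 10×8.7 = 87.
t* = √87 = 9.327 s.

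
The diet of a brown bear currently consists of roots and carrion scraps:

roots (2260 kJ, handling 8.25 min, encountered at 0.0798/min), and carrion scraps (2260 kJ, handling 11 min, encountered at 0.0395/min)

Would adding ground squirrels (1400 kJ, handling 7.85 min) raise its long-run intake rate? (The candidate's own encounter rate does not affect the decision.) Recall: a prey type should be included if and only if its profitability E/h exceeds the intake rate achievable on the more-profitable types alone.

Intake rate on the current diet: R = (0.0798×2260 + 0.0395×2260) / (1 + 0.0798×8.25 + 0.0395×11) = 269.6/2.093 = 128.8 kJ/min.
Profitability of ground squirrels: 1400/7.85 = 178.3 kJ/min.
178.3 > 128.8, so adding ground squirrels raises the average — include it.

Yes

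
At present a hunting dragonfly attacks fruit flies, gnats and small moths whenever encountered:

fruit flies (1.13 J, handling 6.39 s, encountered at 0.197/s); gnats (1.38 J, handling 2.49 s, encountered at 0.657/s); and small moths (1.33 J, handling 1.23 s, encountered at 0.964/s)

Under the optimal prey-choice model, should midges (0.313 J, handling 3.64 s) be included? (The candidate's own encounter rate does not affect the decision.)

Intake rate on the current diet: R = (0.197×1.13 + 0.657×1.38 + 0.964×1.33) / (1 + 0.197×6.39 + 0.657×2.49 + 0.964×1.23) = 2.411/5.08 = 0.4746 J/s.
midges: E/h = 0.313/3.64 = 0.08599 J/s.
0.08599 < 0.4746, so adding midges would lower the average — exclude it.

No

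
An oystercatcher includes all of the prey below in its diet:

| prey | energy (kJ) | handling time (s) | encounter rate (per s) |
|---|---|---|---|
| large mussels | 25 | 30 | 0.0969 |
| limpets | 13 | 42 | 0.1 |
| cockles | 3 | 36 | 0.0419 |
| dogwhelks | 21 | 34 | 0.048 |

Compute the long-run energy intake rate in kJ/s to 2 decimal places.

0.43 kJ/s

R = (0.0969×25 + 0.1×13 + 0.0419×3 + 0.048×21) / (1 + 0.0969×30 + 0.1×42 + 0.0419×36 + 0.048×34) = 4.856/11.25 = 0.4318 kJ/s.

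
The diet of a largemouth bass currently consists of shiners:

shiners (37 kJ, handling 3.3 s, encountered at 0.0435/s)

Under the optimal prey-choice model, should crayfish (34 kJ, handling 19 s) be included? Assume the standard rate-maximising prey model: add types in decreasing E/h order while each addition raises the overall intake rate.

Yes

Intake rate on the current diet: R = (0.0435×37) / (1 + 0.0435×3.3) = 1.609/1.144 = 1.407 kJ/s.
Profitability of crayfish: 34/19 = 1.789 kJ/s.
Since 1.789 > R, including crayfish increases the long-run rate.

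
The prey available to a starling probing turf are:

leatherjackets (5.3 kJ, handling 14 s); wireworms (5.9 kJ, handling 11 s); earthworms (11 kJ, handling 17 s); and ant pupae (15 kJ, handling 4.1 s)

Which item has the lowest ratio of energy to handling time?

leatherjackets

Profitability E/h (kJ/s): leatherjackets = 5.3/14 = 0.379, wireworms = 5.9/11 = 0.536, earthworms = 11/17 = 0.647, ant pupae = 15/4.1 = 3.66.
Ranked: ant pupae > earthworms > wireworms > leatherjackets.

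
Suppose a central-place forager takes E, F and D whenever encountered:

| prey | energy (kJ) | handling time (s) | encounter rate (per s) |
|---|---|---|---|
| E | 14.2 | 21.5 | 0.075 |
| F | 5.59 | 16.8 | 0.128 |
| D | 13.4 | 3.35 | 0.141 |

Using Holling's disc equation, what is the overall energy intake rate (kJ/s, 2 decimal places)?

Energy encountered per unit search time: 0.075×14.2 + 0.128×5.59 + 0.141×13.4 = 3.67 kJ/s.
Handling time per unit search time: 0.075×21.5 + 0.128×16.8 + 0.141×3.35 = 4.235.
Rate = 3.67/(1 + 4.235) = 0.701 kJ/s.

0.70 kJ/s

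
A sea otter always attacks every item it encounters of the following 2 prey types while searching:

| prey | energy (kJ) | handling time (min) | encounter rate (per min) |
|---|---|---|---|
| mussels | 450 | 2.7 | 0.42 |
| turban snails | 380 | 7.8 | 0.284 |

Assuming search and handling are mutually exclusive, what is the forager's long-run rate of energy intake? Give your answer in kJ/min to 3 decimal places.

68.270 kJ/min

R = (0.42×450 + 0.284×380) / (1 + 0.42×2.7 + 0.284×7.8) = 296.9/4.349 = 68.27 kJ/min.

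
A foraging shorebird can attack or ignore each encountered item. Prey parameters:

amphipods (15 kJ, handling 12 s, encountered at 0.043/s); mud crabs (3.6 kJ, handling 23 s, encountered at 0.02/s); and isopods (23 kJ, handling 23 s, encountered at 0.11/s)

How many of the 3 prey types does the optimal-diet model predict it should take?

2

E/h in descending order: amphipods 1.25, isopods 1, mud crabs 0.157 kJ/s. The optimal diet is the largest prefix of this list for which every included type satisfies E_i/h_i > R on the types above it.
Rate on top 1: 0.4255. isopods: 1 > 0.4255 → include.
Rate on top 2: 0.7847. mud crabs: 0.157 < 0.7847 → exclude; stop.
Optimal diet: amphipods, isopods — 2 of 3 types.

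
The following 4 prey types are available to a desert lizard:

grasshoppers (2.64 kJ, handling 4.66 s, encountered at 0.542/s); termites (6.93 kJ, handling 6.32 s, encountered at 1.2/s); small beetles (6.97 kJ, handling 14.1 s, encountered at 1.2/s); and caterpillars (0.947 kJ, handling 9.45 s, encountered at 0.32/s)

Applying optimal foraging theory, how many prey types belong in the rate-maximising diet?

E/h in descending order: termites 1.1, grasshoppers 0.567, small beetles 0.494, caterpillars 0.1 kJ/s. The optimal diet is the largest prefix of this list for which every included type satisfies E_i/h_i > R on the types above it.
Rate on top 1: 0.9688. grasshoppers: 0.567 < 0.9688 → exclude; stop.
Optimal diet: termites — 1 of 4 types.

1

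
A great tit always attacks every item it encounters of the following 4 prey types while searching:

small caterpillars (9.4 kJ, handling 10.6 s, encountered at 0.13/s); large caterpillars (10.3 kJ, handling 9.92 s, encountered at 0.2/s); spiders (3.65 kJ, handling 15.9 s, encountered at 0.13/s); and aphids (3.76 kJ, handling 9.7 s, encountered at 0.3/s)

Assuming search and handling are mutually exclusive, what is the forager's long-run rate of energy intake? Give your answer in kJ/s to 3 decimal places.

0.523 kJ/s

Energy encountered per unit search time: 0.13×9.4 + 0.2×10.3 + 0.13×3.65 + 0.3×3.76 = 4.885 kJ/s.
Handling time per unit search time: 0.13×10.6 + 0.2×9.92 + 0.13×15.9 + 0.3×9.7 = 8.339.
Rate = 4.885/(1 + 8.339) = 0.523 kJ/s.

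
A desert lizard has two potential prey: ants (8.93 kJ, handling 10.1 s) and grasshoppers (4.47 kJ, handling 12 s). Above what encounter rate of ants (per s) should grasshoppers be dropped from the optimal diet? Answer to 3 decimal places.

Drop grasshoppers once their profitability E₂/h₂ falls below the rate achievable on ants alone: E₂/h₂ = λE₁/(1 + λh₁).
Solve for λ: λE₁h₂ = E₂(1 + λh₁) → λ(E₁h₂ − E₂h₁) = E₂ → λ = E₂/(E₁h₂ − E₂h₁).
λ = 4.47/(8.93×12 − 4.47×10.1) = 4.47/62.01 = 0.07208 per s.

0.072 per s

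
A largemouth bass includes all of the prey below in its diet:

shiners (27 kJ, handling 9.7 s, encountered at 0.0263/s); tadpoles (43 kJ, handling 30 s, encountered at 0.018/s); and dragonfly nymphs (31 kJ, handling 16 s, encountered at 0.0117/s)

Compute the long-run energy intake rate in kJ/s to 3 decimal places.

R = (0.0263×27 + 0.018×43 + 0.0117×31) / (1 + 0.0263×9.7 + 0.018×30 + 0.0117×16) = 1.847/1.982 = 0.9316 kJ/s.

0.932 kJ/s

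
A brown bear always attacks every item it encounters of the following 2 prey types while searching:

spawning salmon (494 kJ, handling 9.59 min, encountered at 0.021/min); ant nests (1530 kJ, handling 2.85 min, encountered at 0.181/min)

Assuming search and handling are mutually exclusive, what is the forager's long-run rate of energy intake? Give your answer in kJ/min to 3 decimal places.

167.306 kJ/min

Energy encountered per unit search time: 0.021×494 + 0.181×1530 = 287.3 kJ/min.
Handling time per unit search time: 0.021×9.59 + 0.181×2.85 = 0.7172.
Rate = 287.3/(1 + 0.7172) = 167.3 kJ/min.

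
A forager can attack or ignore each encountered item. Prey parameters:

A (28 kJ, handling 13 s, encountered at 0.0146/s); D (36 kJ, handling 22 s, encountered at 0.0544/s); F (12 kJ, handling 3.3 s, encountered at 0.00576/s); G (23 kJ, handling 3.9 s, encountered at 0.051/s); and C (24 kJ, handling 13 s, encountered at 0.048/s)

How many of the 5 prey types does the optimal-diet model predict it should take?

5

Profitabilities (E/h, kJ/s): G 5.9, F 3.64, A 2.15, C 1.85, D 1.64. Add prey in this order while the next type's profitability exceeds the intake rate on those already taken.
Rate on top 1: 0.9784. F: 3.64 > 0.9784 → include.
Rate on top 2: 1.02. A: 2.15 > 1.02 → include.
Rate on top 3: 1.173. C: 1.85 > 1.173 → include.
Rate on top 4: 1.38. D: 1.64 > 1.38 → include.
Optimal diet: G, F, A, C, D — 5 of 5 types.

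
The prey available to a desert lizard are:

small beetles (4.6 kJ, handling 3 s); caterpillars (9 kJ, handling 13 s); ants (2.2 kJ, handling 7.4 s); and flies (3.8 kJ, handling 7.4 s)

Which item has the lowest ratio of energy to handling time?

In descending order of E/h:
small beetles: 4.6/3 = 1.53 kJ/s
caterpillars: 9/13 = 0.692 kJ/s
flies: 3.8/7.4 = 0.514 kJ/s
ants: 2.2/7.4 = 0.297 kJ/s

ants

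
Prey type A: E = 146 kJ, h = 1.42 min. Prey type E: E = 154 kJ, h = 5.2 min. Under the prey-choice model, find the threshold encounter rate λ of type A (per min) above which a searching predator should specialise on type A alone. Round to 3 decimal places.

0.285 per min

At the threshold, the rate on type A alone equals the profitability of type E: λ·146/(1 + λ·1.42) = 154/5.2 = 29.62.
Rearranging, λ(146 − 29.62×1.42) = 29.62, so λ = 29.62/103.9 = 0.2849 per min.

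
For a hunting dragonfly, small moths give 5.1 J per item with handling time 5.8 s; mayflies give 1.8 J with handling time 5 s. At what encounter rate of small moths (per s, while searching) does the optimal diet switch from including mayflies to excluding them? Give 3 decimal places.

0.120 per s

Drop mayflies once their profitability E₂/h₂ falls below the rate achievable on small moths alone: E₂/h₂ = λE₁/(1 + λh₁).
Solve for λ: λE₁h₂ = E₂(1 + λh₁) → λ(E₁h₂ − E₂h₁) = E₂ → λ = E₂/(E₁h₂ − E₂h₁).
λ = 1.8/(5.1×5 − 1.8×5.8) = 1.8/15.06 = 0.1195 per s.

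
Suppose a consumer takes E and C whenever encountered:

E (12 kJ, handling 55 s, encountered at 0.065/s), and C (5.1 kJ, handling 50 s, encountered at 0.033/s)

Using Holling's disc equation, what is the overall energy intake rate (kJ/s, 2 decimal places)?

0.15 kJ/s

R = (0.065×12 + 0.033×5.1) / (1 + 0.065×55 + 0.033×50) = 0.9483/6.225 = 0.1523 kJ/s.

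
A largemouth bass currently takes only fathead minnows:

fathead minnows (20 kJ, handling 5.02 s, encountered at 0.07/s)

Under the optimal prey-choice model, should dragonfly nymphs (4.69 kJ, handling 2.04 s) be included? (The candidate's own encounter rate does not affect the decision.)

Yes

On fathead minnows alone, R = ΣλE/(1+Σλh) = 1.4/1.351 = 1.036 kJ/s.
Profitability of dragonfly nymphs: 4.69/2.04 = 2.299 kJ/s.
2.299 > 1.036, so adding dragonfly nymphs raises the average — include it.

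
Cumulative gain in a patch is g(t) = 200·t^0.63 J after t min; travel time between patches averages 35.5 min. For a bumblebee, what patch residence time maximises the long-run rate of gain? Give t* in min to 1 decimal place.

Optimal t* satisfies g'(t*) = g(t*)/(T + t*).
g'(t) = 0.63·200·t^-0.37. Setting 0.63·200·t^-0.37 = 200·t^0.63/(35.5+t) gives 0.63(35.5+t) = t, so 0.37·t = 0.63×35.5.
t* = 0.63×35.5/0.37 = 60.45 min.

60.4 min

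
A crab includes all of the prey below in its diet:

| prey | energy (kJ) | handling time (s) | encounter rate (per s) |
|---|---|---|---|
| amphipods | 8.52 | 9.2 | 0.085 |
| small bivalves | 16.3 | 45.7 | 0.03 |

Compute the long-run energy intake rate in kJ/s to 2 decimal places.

0.38 kJ/s

Energy encountered per unit search time: 0.085×8.52 + 0.03×16.3 = 1.213 kJ/s.
Handling time per unit search time: 0.085×9.2 + 0.03×45.7 = 2.153.
Rate = 1.213/(1 + 2.153) = 0.3848 kJ/s.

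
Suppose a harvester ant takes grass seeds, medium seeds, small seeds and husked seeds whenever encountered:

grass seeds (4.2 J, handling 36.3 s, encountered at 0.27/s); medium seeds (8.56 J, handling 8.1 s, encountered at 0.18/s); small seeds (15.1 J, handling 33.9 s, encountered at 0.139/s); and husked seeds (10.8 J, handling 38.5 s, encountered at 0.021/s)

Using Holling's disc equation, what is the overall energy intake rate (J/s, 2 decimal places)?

R = (0.27×4.2 + 0.18×8.56 + 0.139×15.1 + 0.021×10.8) / (1 + 0.27×36.3 + 0.18×8.1 + 0.139×33.9 + 0.021×38.5) = 5/17.78 = 0.2812 J/s.

0.28 J/s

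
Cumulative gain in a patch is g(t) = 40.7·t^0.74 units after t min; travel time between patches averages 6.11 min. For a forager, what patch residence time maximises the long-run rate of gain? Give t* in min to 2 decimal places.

By the marginal value theorem, leave when the instantaneous gain rate g'(t) equals the habitat-wide average g(t)/(T + t).
g'(t) = 0.74·40.7·t^-0.26. Setting 0.74·40.7·t^-0.26 = 40.7·t^0.74/(6.11+t) gives 0.74(6.11+t) = t, so 0.26·t = 0.74×6.11.
t* = 0.74×6.11/0.26 = 17.39 min.

17.39 min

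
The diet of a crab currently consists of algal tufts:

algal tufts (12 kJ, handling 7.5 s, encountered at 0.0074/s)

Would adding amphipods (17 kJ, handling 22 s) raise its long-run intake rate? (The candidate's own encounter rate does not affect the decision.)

Yes

On algal tufts alone, R = ΣλE/(1+Σλh) = 0.0888/1.056 = 0.08413 kJ/s.
amphipods: E/h = 17/22 = 0.7727 kJ/s.
0.7727 > 0.08413, so adding amphipods raises the average — include it.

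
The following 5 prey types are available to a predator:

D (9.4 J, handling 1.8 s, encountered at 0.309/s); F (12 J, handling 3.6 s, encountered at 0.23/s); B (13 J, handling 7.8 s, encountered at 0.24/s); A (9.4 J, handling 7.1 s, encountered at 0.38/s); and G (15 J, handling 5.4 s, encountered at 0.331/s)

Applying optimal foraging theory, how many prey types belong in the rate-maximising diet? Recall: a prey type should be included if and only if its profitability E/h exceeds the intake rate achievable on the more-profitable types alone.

E/h in descending order: D 5.22, F 3.33, G 2.78, B 1.67, A 1.32 J/s. The optimal diet is the largest prefix of this list for which every included type satisfies E_i/h_i > R on the types above it.
Rate on top 1: 1.866. F: 3.33 > 1.866 → include.
Rate on top 2: 2.376. G: 2.78 > 2.376 → include.
Rate on top 3: 2.548. B: 1.67 < 2.548 → exclude; stop.
Optimal diet: D, F, G — 3 of 5 types.

3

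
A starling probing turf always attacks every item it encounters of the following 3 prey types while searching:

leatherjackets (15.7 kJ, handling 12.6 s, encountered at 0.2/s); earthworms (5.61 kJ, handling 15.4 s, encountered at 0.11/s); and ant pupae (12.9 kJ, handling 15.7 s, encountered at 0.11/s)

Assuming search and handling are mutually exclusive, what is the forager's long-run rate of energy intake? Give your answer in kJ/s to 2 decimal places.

0.75 kJ/s

R = Σλ_iE_i / (1 + Σλ_ih_i)
Numerator: 0.2×15.7 + 0.11×5.61 + 0.11×12.9 = 5.176
Denominator: 1 + 0.2×12.6 + 0.11×15.4 + 0.11×15.7 = 6.941
R = 5.176/6.941 = 0.7457 kJ/s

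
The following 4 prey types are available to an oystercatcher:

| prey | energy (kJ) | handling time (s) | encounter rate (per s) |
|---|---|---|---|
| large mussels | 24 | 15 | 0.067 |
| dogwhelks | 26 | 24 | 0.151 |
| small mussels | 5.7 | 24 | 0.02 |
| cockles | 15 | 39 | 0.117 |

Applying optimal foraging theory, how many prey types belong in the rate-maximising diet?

E/h in descending order: large mussels 1.6, dogwhelks 1.08, cockles 0.385, small mussels 0.238 kJ/s. The optimal diet is the largest prefix of this list for which every included type satisfies E_i/h_i > R on the types above it.
Rate on top 1: 0.802. dogwhelks: 1.08 > 0.802 → include.
Rate on top 2: 0.9831. cockles: 0.385 < 0.9831 → exclude; stop.
Optimal diet: large mussels, dogwhelks — 2 of 4 types.

2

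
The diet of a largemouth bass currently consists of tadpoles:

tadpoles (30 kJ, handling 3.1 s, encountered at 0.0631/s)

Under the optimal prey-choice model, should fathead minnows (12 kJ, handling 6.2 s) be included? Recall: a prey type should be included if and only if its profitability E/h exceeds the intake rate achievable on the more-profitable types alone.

Yes

Current rate: (0.0631×30)/(1 + 0.0631×3.1) = 1.583 kJ/s.
fathead minnows: E/h = 12/6.2 = 1.935 kJ/s.
Since 1.935 > R, including fathead minnows increases the long-run rate.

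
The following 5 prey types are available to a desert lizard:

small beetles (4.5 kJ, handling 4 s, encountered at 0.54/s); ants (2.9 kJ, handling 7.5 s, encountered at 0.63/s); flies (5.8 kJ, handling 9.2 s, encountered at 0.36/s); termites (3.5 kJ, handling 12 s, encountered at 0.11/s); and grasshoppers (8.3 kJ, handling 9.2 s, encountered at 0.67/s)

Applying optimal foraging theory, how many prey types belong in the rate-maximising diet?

2

E/h in descending order: small beetles 1.12, grasshoppers 0.902, flies 0.63, ants 0.387, termites 0.292 kJ/s. The optimal diet is the largest prefix of this list for which every included type satisfies E_i/h_i > R on the types above it.
Rate on top 1: 0.769. grasshoppers: 0.902 > 0.769 → include.
Rate on top 2: 0.857. flies: 0.63 < 0.857 → exclude; stop.
Optimal diet: small beetles, grasshoppers — 2 of 5 types.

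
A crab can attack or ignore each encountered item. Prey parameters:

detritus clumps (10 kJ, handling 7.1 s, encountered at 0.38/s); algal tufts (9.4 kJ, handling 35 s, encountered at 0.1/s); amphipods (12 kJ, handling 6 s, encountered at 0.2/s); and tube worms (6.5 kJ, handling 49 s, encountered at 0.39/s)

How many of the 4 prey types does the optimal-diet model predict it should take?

Rank by E/h (kJ/s): amphipods 2, detritus clumps 1.41, algal tufts 0.269, tube worms 0.133. Include each in turn until the next type's E/h falls below the running intake rate.
Rate on top 1: 1.091. detritus clumps: 1.41 > 1.091 → include.
Rate on top 2: 1.266. algal tufts: 0.269 < 1.266 → exclude; stop.
Optimal diet: amphipods, detritus clumps — 2 of 4 types.

2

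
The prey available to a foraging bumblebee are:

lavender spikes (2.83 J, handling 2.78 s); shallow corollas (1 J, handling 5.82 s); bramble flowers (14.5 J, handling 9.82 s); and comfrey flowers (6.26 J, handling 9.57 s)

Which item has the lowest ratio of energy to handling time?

In descending order of E/h:
bramble flowers: 14.5/9.82 = 1.48 J/s
lavender spikes: 2.83/2.78 = 1.02 J/s
comfrey flowers: 6.26/9.57 = 0.654 J/s
shallow corollas: 1/5.82 = 0.172 J/s

shallow corollas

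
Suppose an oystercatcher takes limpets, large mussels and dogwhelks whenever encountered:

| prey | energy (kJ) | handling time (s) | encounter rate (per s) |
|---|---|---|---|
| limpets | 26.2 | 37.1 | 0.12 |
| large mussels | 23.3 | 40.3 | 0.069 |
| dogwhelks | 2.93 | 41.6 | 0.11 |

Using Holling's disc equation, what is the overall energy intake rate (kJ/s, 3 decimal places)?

0.396 kJ/s

R = Σλ_iE_i / (1 + Σλ_ih_i)
Numerator: 0.12×26.2 + 0.069×23.3 + 0.11×2.93 = 5.074
Denominator: 1 + 0.12×37.1 + 0.069×40.3 + 0.11×41.6 = 12.81
R = 5.074/12.81 = 0.3961 kJ/s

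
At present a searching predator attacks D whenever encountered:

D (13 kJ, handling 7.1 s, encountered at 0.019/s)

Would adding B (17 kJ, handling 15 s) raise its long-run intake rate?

Intake rate on the current diet: R = (0.019×13) / (1 + 0.019×7.1) = 0.247/1.135 = 0.2176 kJ/s.
Profitability of B: 17/15 = 1.133 kJ/s.
1.133 > 0.2176, so adding B raises the average — include it.

Yes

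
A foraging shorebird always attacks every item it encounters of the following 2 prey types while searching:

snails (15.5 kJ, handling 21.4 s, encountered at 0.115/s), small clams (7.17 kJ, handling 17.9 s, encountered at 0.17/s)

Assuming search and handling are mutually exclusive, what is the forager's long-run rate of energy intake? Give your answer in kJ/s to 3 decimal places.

0.461 kJ/s

R = (0.115×15.5 + 0.17×7.17) / (1 + 0.115×21.4 + 0.17×17.9) = 3.001/6.504 = 0.4615 kJ/s.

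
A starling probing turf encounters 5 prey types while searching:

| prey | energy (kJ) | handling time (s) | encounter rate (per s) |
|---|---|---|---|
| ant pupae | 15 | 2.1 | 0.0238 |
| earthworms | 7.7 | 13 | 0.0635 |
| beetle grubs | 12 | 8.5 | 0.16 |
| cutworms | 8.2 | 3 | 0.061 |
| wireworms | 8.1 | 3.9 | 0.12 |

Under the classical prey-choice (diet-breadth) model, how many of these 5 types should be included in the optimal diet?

4

Profitabilities (E/h, kJ/s): ant pupae 7.14, cutworms 2.73, wireworms 2.08, beetle grubs 1.41, earthworms 0.592. Add prey in this order while the next type's profitability exceeds the intake rate on those already taken.
Rate on top 1: 0.34. cutworms: 2.73 > 0.34 → include.
Rate on top 2: 0.6952. wireworms: 2.08 > 0.6952 → include.
Rate on top 3: 1.075. beetle grubs: 1.41 > 1.075 → include.
Rate on top 4: 1.225. earthworms: 0.592 < 1.225 → exclude; stop.
Optimal diet: ant pupae, cutworms, wireworms, beetle grubs — 4 of 5 types.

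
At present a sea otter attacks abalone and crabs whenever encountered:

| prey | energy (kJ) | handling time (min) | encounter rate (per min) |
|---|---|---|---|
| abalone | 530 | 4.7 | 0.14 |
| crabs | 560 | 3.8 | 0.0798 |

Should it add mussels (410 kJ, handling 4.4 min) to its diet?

Yes

On abalone and crabs alone, R = ΣλE/(1+Σλh) = 118.9/1.961 = 60.62 kJ/min.
Profitability of mussels: 410/4.4 = 93.18 kJ/min.
Since 93.18 > R, including mussels increases the long-run rate.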